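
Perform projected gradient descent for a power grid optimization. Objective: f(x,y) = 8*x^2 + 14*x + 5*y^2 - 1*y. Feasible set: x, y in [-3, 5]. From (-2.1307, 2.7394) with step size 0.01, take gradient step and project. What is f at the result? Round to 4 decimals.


Step 1: Compute gradient at (-2.1307, 2.7394).
grad_x = 2*8*-2.1307 + 14 = -20.0912
grad_y = 2*5*2.7394 - 1 = 26.394
Step 2: Gradient step.
x_raw = -2.1307 - 0.01*-20.0912 = -1.9298
y_raw = 2.7394 - 0.01*26.394 = 2.4755
Step 3: Project onto [-3, 5].
x_proj = clip(-1.9298) = -1.9298
y_proj = clip(2.4755) = 2.4755
Step 4: Evaluate f.
f(-1.9298, 2.4755) = 30.9397


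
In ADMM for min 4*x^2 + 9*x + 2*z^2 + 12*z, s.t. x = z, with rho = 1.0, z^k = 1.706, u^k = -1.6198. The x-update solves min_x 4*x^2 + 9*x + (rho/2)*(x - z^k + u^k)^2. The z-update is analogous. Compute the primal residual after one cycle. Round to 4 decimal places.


ADMM iteration with rho = 1.0, z^k = 1.706, u^k = -1.6198
Step 1: x-update.
Minimize 4*x^2 + 9*x + (1.0/2)*(x - 1.706 - 1.6198)^2
FOC: (2*4 + 1.0)*x = -9 + 1.0*(1.706 + 1.6198)
x^{k+1} = -0.6305
Step 2: z-update.
Minimize 2*z^2 + 12*z + (1.0/2)*(-0.6305 - z - 1.6198)^2
FOC: (2*2 + 1.0)*z = -12 + 1.0*(-0.6305 - 1.6198)
z^{k+1} = -2.8501
Step 3: u-update.
u^{k+1} = -1.6198 - 0.6305 + 2.8501 = 0.5998
Step 4: Primal residual = |-0.6305 + 2.8501| = 2.2196


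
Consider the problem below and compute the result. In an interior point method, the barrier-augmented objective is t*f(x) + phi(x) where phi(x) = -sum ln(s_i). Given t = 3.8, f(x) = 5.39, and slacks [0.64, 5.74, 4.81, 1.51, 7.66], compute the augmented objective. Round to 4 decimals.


Step 1: Compute log-barrier.
ln values: [-0.4463, 1.7475, 1.5707, 0.4121, 2.036]
phi = -(-0.4463 + 1.7475 + 1.5707 + 0.4121 + 2.036) = -5.32
Step 2: Compute augmented objective.
t*f(x) = 3.8*5.39 = 20.482
Total = 20.482 - 5.32 = 15.162


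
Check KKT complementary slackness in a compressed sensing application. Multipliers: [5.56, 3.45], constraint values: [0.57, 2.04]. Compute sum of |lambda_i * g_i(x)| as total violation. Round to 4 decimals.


KKT complementary slackness check:
lambda_1 * g_1 = 5.56 * 0.57 = 3.1692
lambda_2 * g_2 = 3.45 * 2.04 = 7.038
Total violation = 3.1692 + 7.038 = 10.2072


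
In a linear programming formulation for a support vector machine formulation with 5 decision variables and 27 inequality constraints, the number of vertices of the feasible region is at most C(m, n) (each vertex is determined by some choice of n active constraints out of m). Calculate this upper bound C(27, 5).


Each vertex corresponds to some choice of n active constraints out of m, so the number of vertices is at most C(m, n) = m! / (n!(m-n)!).
m = 27, n = 5
Numerator: 27 * 26 * 25 * 24 * 23
Denominator: 5! = 120
C(27, 5) = 80730


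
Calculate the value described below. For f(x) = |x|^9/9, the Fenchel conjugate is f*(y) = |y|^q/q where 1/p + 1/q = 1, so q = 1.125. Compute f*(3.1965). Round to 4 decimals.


The conjugate exponent q satisfies 1/p + 1/q = 1.
p = 9, so q = 9/(9 - 1) = 1.125
|y|^q = 3.1965^1.125 = 3.6962
f*(3.1965) = 3.6962 / 1.125 = 3.2855


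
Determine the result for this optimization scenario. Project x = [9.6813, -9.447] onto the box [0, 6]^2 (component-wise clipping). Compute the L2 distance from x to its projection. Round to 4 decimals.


Project each component onto [0, 6].
clip(9.6813) = 6.0, clip(-9.447) = 0.0
Projection = [6.0, 0.0]
Squared diffs: [13.552, 89.2458]
Distance = sqrt(102.7978) = 10.1389


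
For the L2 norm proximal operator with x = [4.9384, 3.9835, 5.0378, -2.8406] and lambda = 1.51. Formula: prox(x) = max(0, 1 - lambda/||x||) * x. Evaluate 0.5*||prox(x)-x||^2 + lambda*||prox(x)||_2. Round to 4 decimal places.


Step 1: Compute ||x||.
||x|| = 8.5851
Step 2: Compute scaling factor.
scale = max(0, 1 - 1.51/8.5851) = 0.8241
Step 3: prox(x) = [4.0698, 3.2829, 4.1517, -2.341]
||prox(x)|| = 7.0751
Step 4: Proximal objective.
0.5*||prox-x||^2 = 1.1401
lambda*||prox|| = 10.6834
Total = 11.8235


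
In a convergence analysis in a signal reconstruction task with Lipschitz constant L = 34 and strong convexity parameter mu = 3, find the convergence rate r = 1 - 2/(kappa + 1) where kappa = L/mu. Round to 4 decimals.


Step 1: Compute the condition number.
kappa = L/mu = 34/3 = 11.3333
Step 2: Compute the convergence rate.
r = 1 - 2/(kappa + 1) = 1 - 2*mu/(L + mu) = (L - mu)/(L + mu) = 31/37 = 0.8378


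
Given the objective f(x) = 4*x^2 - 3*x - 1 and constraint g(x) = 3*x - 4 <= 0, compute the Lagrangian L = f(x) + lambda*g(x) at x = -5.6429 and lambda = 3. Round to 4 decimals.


Step 1: Evaluate f(x).
f(-5.6429) = 4*(-5.6429)^2 - 3*(-5.6429) - 1 = 143.298
Step 2: Evaluate g(x).
g(-5.6429) = 3*-5.6429 - 4 = -20.9287
Step 3: Compute Lagrangian.
L = 143.298 + 3*-20.9287 = 80.5119


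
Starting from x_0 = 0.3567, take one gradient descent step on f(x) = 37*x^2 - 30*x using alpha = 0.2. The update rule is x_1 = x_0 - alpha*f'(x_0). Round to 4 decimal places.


We compute the gradient at x_0 and apply the update.
f'(x) = 74*x - 30
f'(0.3567) = 74*0.3567 - 30 = -3.6042
x_1 = 0.3567 - 0.2*-3.6042 = 1.0775


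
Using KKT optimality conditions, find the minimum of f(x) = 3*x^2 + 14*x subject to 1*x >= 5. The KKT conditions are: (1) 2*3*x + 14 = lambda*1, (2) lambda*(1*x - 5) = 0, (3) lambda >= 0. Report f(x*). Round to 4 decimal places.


Step 1: Try lambda = 0 (constraint inactive).
x_unc = -14/(2*3) = -2.3333
Check: 1*-2.3333 = -2.3333 < 5 -- violated!
Step 2: Constraint must be active: 1*x = 5
x* = 5/1 = 5.0
lambda = (2*3*5.0 + 14)/1 = 44.0
Step 3: Compute optimal value.
f(x*) = 3*5.0^2 + 14*5.0 = 145.0


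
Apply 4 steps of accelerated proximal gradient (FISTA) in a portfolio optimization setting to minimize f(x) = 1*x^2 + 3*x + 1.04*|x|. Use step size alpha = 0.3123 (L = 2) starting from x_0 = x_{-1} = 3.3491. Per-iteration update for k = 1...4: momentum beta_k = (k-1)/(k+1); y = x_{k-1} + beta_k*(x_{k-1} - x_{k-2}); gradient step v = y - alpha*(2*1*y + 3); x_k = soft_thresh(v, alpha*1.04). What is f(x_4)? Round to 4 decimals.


FISTA on f(x) = 1*x^2 + 3*x + 1.04*|x|
L = 2, alpha = 0.3123
Iteration 1: beta = 0.0, y = 3.3491 + 0.0*(3.3491 - 3.3491) = 3.3491
  grad(y) = 9.6982, v = y - alpha*grad = 0.3204
  prox(v) = soft_thresh(0.3204, 0.3248) = 0.0
Iteration 2: beta = 0.3333, y = 0.0 + 0.3333*(0.0 - 3.3491) = -1.1164
  grad(y) = 0.7673, v = y - alpha*grad = -1.356
  prox(v) = soft_thresh(-1.356, 0.3248) = -1.0312
Iteration 3: beta = 0.5, y = -1.0312 + 0.5*(-1.0312 - 0.0) = -1.5468
  grad(y) = -0.0936, v = y - alpha*grad = -1.5176
  prox(v) = soft_thresh(-1.5176, 0.3248) = -1.1928
Iteration 4: beta = 0.6, y = -1.1928 + 0.6*(-1.1928 + 1.0312) = -1.2897
  grad(y) = 0.4206, v = y - alpha*grad = -1.4211
  prox(v) = soft_thresh(-1.4211, 0.3248) = -1.0963
f(x_4) = 1*(-1.0963)^2 + 3*(-1.0963) + 1.04*|-1.0963| = -0.9469


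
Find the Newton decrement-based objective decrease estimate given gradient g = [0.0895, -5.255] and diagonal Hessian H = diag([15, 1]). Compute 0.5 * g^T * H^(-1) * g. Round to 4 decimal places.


Step 1: H is diagonal, so H^(-1) * g = [0.006, -5.255].
Step 2: g^T H^(-1) g = sum_i g_i^2 / H_ii
  = (0.0895)^2/15 + (-5.255)^2/1
  = 0.0005 + 27.615 = 27.6156
Step 3: Objective decrease = 0.5 * g^T H^(-1) g = 13.8078


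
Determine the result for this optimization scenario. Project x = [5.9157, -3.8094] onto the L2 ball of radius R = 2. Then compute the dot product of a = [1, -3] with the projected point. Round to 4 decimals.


Step 1: Compute ||x|| (intermediates to 6 decimals).
||x|| = sqrt(5.9157^2 + (-3.8094)^2) = 7.036124
Step 2: Project.
Since ||x|| > R, scale = R/||x|| = 2/7.036124 = 0.284247, proj(x) = scale * x
proj(x) = [1.68152, -1.082811]
Step 3: Dot product.
a^T * proj(x) = 1*1.68152 - 3*(-1.082811) = 4.93


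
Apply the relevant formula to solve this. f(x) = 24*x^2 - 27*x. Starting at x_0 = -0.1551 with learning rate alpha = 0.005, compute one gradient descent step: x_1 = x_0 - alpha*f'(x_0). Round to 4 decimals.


We compute the gradient at x_0 and apply the update.
f'(x) = 48*x - 27
f'(-0.1551) = 48*-0.1551 - 27 = -34.4448
x_1 = -0.1551 - 0.005*-34.4448 = 0.0171


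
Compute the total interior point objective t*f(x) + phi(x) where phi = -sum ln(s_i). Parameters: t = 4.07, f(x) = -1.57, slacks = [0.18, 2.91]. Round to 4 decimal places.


Step 1: Compute log-barrier.
ln values: [-1.7148, 1.0682]
phi = -(-1.7148 + 1.0682) = 0.6466
Step 2: Compute augmented objective.
t*f(x) = 4.07*-1.57 = -6.3899
Total = -6.3899 + 0.6466 = -5.7433


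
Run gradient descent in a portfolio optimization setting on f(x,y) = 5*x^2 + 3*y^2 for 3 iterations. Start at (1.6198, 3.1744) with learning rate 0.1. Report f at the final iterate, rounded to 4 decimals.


Gradient descent on f(x,y) = 5*x^2 + 3*y^2.
Starting point: (1.6198, 3.1744), alpha = 0.1
Step 1: grad_x = 2*5*1.6198 = 16.198, grad_y = 2*3*3.1744 = 19.0464
  x_1 = 1.6198 - 0.1*16.198 = -0.0
  y_1 = 3.1744 - 0.1*19.0464 = 1.2698
Step 2: grad_x = 2*5*-0.0 = -0.0, grad_y = 2*3*1.2698 = 7.6186
  x_2 = -0.0 - 0.1*-0.0 = 0.0
  y_2 = 1.2698 - 0.1*7.6186 = 0.5079
Step 3: grad_x = 2*5*0.0 = 0.0, grad_y = 2*3*0.5079 = 3.0474
  x_3 = 0.0 - 0.1*0.0 = 0.0
  y_3 = 0.5079 - 0.1*3.0474 = 0.2032
f(0.0, 0.2032) = 5*0.0^2 + 3*0.2032^2 = 0.1238


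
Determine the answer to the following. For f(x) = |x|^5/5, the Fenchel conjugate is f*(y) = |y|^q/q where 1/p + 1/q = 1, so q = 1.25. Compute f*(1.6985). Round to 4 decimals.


The conjugate exponent q satisfies 1/p + 1/q = 1.
p = 5, so q = 5/(5 - 1) = 1.25
|y|^q = 1.6985^1.25 = 1.939
f*(1.6985) = 1.939 / 1.25 = 1.5512


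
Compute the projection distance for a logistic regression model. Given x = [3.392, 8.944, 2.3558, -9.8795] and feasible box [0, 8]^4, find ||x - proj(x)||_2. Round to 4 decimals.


Project each component onto [0, 8].
clip(3.392) = 3.392, clip(8.944) = 8.0, clip(2.3558) = 2.3558, clip(-9.8795) = 0.0
Projection = [3.392, 8.0, 2.3558, 0.0]
Squared diffs: [0.0, 0.8911, 0.0, 97.6045]
Distance = sqrt(98.4956) = 9.9245


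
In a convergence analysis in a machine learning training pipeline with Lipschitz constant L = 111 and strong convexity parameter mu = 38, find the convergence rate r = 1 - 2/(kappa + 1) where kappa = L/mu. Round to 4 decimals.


Step 1: Compute the condition number.
kappa = L/mu = 111/38 = 2.9211
Step 2: Compute the convergence rate.
r = 1 - 2/(kappa + 1) = 1 - 2*mu/(L + mu) = (L - mu)/(L + mu) = 73/149 = 0.4899


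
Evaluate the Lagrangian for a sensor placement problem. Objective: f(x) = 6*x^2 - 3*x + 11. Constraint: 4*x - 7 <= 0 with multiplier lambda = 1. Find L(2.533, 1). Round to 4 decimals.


Step 1: Evaluate f(x).
f(2.533) = 6*2.533^2 - 3*2.533 + 11 = 41.8975
Step 2: Evaluate g(x).
g(2.533) = 4*2.533 - 7 = 3.132
Step 3: Compute Lagrangian.
L = 41.8975 + 1*3.132 = 45.0295


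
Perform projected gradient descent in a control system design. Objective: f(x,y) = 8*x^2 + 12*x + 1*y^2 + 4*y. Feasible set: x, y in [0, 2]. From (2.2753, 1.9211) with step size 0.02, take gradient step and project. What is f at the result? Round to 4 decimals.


Step 1: Compute gradient at (2.2753, 1.9211).
grad_x = 2*8*2.2753 + 12 = 48.4048
grad_y = 2*1*1.9211 + 4 = 7.8422
Step 2: Gradient step.
x_raw = 2.2753 - 0.02*48.4048 = 1.3072
y_raw = 1.9211 - 0.02*7.8422 = 1.7643
Step 3: Project onto [0, 2].
x_proj = clip(1.3072) = 1.3072
y_proj = clip(1.7643) = 1.7643
Step 4: Evaluate f.
f(1.3072, 1.7643) = 39.5263


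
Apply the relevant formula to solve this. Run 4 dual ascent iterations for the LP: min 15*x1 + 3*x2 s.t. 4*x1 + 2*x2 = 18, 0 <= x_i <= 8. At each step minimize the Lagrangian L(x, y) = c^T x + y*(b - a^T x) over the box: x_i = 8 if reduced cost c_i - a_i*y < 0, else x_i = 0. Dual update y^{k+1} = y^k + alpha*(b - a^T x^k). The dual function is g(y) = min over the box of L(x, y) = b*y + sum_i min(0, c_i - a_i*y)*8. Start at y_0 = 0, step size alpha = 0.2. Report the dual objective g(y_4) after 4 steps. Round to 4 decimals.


Dual ascent for LP: min 15*x1 + 3*x2, 4*x1 + 2*x2 = 18, 0 <= x_i <= 8
Step 1: y^k = 0.0, reduced costs: (15.0, 3.0)
  x^k = (0.0, 0.0), subgradient = b - a^T x = 18.0
  y^{k+1} = 0.0 + 0.2*18.0 = 3.6
Step 2: y^k = 3.6, reduced costs: (0.6, -4.2)
  x^k = (0.0, 8.0), subgradient = b - a^T x = 2.0
  y^{k+1} = 3.6 + 0.2*2.0 = 4.0
Step 3: y^k = 4.0, reduced costs: (-1.0, -5.0)
  x^k = (8.0, 8.0), subgradient = b - a^T x = -30.0
  y^{k+1} = 4.0 + 0.2*-30.0 = -2.0
Step 4: y^k = -2.0, reduced costs: (23.0, 7.0)
  x^k = (0.0, 0.0), subgradient = b - a^T x = 18.0
  y^{k+1} = -2.0 + 0.2*18.0 = 1.6
Dual objective at y_4 = 1.6: reduced costs (8.6, -0.2), box minimizer x = (0.0, 8.0)
g(y_4) = b*y + (c1 - a1*y)*x1 + (c2 - a2*y)*x2 = 18*1.6 + 8.6*0.0 + (-0.2)*8.0 = 28.8 + 0.0 - 1.6 = 27.2


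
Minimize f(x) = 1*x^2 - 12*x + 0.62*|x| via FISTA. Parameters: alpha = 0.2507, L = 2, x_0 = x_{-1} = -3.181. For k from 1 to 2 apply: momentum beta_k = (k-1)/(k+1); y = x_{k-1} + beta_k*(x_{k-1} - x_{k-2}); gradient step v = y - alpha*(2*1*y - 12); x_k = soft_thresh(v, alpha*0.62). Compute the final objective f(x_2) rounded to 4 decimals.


FISTA on f(x) = 1*x^2 - 12*x + 0.62*|x|
L = 2, alpha = 0.2507
Iteration 1: beta = 0.0, y = -3.181 + 0.0*(-3.181 + 3.181) = -3.181
  grad(y) = -18.362, v = y - alpha*grad = 1.4224
  prox(v) = soft_thresh(1.4224, 0.1554) = 1.2669
Iteration 2: beta = 0.3333, y = 1.2669 + 0.3333*(1.2669 + 3.181) = 2.7496
  grad(y) = -6.5009, v = y - alpha*grad = 4.3793
  prox(v) = soft_thresh(4.3793, 0.1554) = 4.2239
f(x_2) = 1*4.2239^2 - 12*4.2239 + 0.62*|4.2239| = -30.2266


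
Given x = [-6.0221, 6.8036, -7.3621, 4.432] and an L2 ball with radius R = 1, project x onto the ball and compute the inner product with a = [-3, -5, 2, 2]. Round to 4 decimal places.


Step 1: Compute ||x|| (intermediates to 6 decimals).
||x|| = sqrt((-6.0221)^2 + 6.8036^2 + (-7.3621)^2 + 4.432^2) = 12.505911
Step 2: Project.
Since ||x|| > R, scale = R/||x|| = 1/12.505911 = 0.079962, proj(x) = scale * x
proj(x) = [-0.481539, 0.544029, -0.588688, 0.354392]
Step 3: Dot product.
a^T * proj(x) = -3*(-0.481539) - 5*0.544029 + 2*(-0.588688) + 2*0.354392 = -1.7441


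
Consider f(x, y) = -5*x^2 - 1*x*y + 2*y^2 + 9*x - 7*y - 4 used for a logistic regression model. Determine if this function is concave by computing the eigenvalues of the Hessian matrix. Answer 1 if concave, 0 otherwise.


The Hessian of f(x,y) = -5*x^2 - 1*x*y + 2*y^2 + 9*x - 7*y - 4 is:
H = [[-10, -1], [-1, 4]]
Trace = -10 + 4 = -6
Determinant = -10*4 - (-1)^2 = -41
Discriminant = (-6)^2 - 4*-41 = 200.0
Eigenvalues: lambda_1 = -10.0711, lambda_2 = 4.0711
The function is not concave.

0


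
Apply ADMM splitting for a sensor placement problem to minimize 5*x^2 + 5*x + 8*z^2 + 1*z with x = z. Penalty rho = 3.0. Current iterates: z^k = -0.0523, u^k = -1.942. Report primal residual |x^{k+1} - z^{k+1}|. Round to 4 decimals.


ADMM iteration with rho = 3.0, z^k = -0.0523, u^k = -1.942
Step 1: x-update.
Minimize 5*x^2 + 5*x + (3.0/2)*(x + 0.0523 - 1.942)^2
FOC: (2*5 + 3.0)*x = -5 + 3.0*(-0.0523 + 1.942)
x^{k+1} = 0.0515
Step 2: z-update.
Minimize 8*z^2 + 1*z + (3.0/2)*(0.0515 - z - 1.942)^2
FOC: (2*8 + 3.0)*z = -1 + 3.0*(0.0515 - 1.942)
z^{k+1} = -0.3511
Step 3: u-update.
u^{k+1} = -1.942 + 0.0515 + 0.3511 = -1.5394
Step 4: Primal residual = |0.0515 + 0.3511| = 0.4026


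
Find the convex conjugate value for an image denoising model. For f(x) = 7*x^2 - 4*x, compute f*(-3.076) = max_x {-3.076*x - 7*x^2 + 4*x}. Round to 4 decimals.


f*(y) = sup_x {y*x - a*x^2 - b*x} = sup_x {(y-b)*x - a*x^2}
FOC: (y - b) - 2a*x = 0 => x* = (y - b)/(2a)
x* = (-3.076 + 4)/(2*7) = 0.066
f*(-3.076) = (y-b)^2/(4a) = (-3.076 + 4)^2/(4*7)
= 0.8538/28 = 0.0305


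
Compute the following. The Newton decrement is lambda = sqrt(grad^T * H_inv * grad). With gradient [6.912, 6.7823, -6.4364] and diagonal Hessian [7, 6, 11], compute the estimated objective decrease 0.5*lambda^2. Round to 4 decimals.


Step 1: H is diagonal, so H^(-1) * g = [0.9874, 1.1304, -0.5851].
Step 2: g^T H^(-1) g = sum_i g_i^2 / H_ii
  = (6.912)^2/7 + (6.7823)^2/6 + (-6.4364)^2/11
  = 6.8251 + 7.6666 + 3.7661 = 18.2578
Step 3: Objective decrease = 0.5 * g^T H^(-1) g = 9.1289


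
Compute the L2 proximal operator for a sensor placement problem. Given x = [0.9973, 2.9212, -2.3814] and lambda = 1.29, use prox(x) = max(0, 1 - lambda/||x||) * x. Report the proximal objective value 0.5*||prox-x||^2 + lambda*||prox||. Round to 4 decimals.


Step 1: Compute ||x||.
||x|| = 3.8986
Step 2: Compute scaling factor.
scale = max(0, 1 - 1.29/3.8986) = 0.6691
Step 3: prox(x) = [0.6673, 1.9546, -1.5934]
||prox(x)|| = 2.6086
Step 4: Proximal objective.
0.5*||prox-x||^2 = 0.8321
lambda*||prox|| = 3.3651
Total = 4.1971


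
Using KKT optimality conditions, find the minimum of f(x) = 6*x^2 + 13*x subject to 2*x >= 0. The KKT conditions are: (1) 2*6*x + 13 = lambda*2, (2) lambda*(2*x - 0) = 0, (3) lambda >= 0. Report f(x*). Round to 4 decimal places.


Step 1: Try lambda = 0 (constraint inactive).
x_unc = -13/(2*6) = -1.0833
Check: 2*-1.0833 = -2.1666 < 0 -- violated!
Step 2: Constraint must be active: 2*x = 0
x* = 0/2 = 0.0
lambda = (2*6*0.0 + 13)/2 = 6.5
Step 3: Compute optimal value.
f(x*) = 6*0.0^2 + 13*0.0 = 0.0


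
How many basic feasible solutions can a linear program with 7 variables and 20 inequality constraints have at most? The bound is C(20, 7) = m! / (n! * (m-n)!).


Each vertex corresponds to some choice of n active constraints out of m, so the number of vertices is at most C(m, n) = m! / (n!(m-n)!).
m = 20, n = 7
Numerator: 20 * 19 * 18 * 17 * 16 * 15 * 14
Denominator: 7! = 5040
C(20, 7) = 77520


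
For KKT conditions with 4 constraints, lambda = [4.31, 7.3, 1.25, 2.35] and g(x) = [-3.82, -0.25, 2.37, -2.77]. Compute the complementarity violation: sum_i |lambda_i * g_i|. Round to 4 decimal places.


KKT complementary slackness check:
lambda_1 * g_1 = 4.31 * -3.82 = -16.4642
lambda_2 * g_2 = 7.3 * -0.25 = -1.825
lambda_3 * g_3 = 1.25 * 2.37 = 2.9625
lambda_4 * g_4 = 2.35 * -2.77 = -6.5095
Total violation = 16.4642 + 1.825 + 2.9625 + 6.5095 = 27.7612


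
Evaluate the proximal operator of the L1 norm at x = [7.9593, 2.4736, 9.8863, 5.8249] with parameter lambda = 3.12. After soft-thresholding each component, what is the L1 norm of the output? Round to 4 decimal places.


Soft-thresholding with lambda = 3.12:
prox(7.9593) = sign(7.9593)*max(|7.9593| - 3.12, 0) = 4.8393
prox(2.4736) = sign(2.4736)*max(|2.4736| - 3.12, 0) = 0.0
prox(9.8863) = sign(9.8863)*max(|9.8863| - 3.12, 0) = 6.7663
prox(5.8249) = sign(5.8249)*max(|5.8249| - 3.12, 0) = 2.7049
prox(x) = [4.8393, 0.0, 6.7663, 2.7049]
||prox(x)||_1 = 4.8393 + 0.0 + 6.7663 + 2.7049 = 14.3105


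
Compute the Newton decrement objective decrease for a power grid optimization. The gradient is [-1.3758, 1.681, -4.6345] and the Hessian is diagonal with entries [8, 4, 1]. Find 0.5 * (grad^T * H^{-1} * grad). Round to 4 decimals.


Step 1: H is diagonal, so H^(-1) * g = [-0.172, 0.4203, -4.6345].
Step 2: g^T H^(-1) g = sum_i g_i^2 / H_ii
  = (-1.3758)^2/8 + (1.681)^2/4 + (-4.6345)^2/1
  = 0.2366 + 0.7064 + 21.4786 = 22.4216
Step 3: Objective decrease = 0.5 * g^T H^(-1) g = 11.2108


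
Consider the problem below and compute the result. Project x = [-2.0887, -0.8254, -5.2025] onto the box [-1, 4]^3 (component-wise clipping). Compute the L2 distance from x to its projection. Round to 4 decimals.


Project each component onto [-1, 4].
clip(-2.0887) = -1.0, clip(-0.8254) = -0.8254, clip(-5.2025) = -1.0
Projection = [-1.0, -0.8254, -1.0]
Squared diffs: [1.1853, 0.0, 17.661]
Distance = sqrt(18.8463) = 4.3412


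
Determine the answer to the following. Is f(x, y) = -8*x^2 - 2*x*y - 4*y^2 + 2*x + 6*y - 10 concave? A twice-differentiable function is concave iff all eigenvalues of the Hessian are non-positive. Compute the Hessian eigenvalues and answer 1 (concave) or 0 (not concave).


The Hessian of f(x,y) = -8*x^2 - 2*x*y - 4*y^2 + 2*x + 6*y - 10 is:
H = [[-16, -2], [-2, -8]]
Trace = -16 - 8 = -24
Determinant = -16*-8 - (-2)^2 = 124
Discriminant = (-24)^2 - 4*124 = 80.0
Eigenvalues: lambda_1 = -16.4721, lambda_2 = -7.5279
The function is concave.

1


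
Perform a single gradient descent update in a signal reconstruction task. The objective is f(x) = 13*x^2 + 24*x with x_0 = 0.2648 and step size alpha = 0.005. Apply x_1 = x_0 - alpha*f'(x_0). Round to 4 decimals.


We compute the gradient at x_0 and apply the update.
f'(x) = 26*x + 24
f'(0.2648) = 26*0.2648 + 24 = 30.8848
x_1 = 0.2648 - 0.005*30.8848 = 0.1104


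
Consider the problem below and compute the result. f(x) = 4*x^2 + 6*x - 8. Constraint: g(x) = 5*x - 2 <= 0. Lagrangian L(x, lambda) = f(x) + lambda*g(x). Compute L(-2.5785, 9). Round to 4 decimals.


Step 1: Evaluate f(x).
f(-2.5785) = 4*(-2.5785)^2 + 6*(-2.5785) - 8 = 3.1236
Step 2: Evaluate g(x).
g(-2.5785) = 5*-2.5785 - 2 = -14.8925
Step 3: Compute Lagrangian.
L = 3.1236 + 9*-14.8925 = -130.9089


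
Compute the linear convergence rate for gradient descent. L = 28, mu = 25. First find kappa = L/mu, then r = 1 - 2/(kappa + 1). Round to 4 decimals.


Step 1: Compute the condition number.
kappa = L/mu = 28/25 = 1.12
Step 2: Compute the convergence rate.
r = 1 - 2/(kappa + 1) = 1 - 2*mu/(L + mu) = (L - mu)/(L + mu) = 3/53 = 0.0566


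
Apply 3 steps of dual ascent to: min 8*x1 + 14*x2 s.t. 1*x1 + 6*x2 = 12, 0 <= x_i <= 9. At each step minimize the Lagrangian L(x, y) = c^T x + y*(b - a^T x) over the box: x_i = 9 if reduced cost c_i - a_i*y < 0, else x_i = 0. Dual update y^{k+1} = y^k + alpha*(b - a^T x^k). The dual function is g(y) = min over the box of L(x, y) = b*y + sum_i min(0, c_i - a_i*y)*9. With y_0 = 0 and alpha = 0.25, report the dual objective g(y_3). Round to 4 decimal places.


Dual ascent for LP: min 8*x1 + 14*x2, 1*x1 + 6*x2 = 12, 0 <= x_i <= 9
Step 1: y^k = 0.0, reduced costs: (8.0, 14.0)
  x^k = (0.0, 0.0), subgradient = b - a^T x = 12.0
  y^{k+1} = 0.0 + 0.25*12.0 = 3.0
Step 2: y^k = 3.0, reduced costs: (5.0, -4.0)
  x^k = (0.0, 9.0), subgradient = b - a^T x = -42.0
  y^{k+1} = 3.0 + 0.25*-42.0 = -7.5
Step 3: y^k = -7.5, reduced costs: (15.5, 59.0)
  x^k = (0.0, 0.0), subgradient = b - a^T x = 12.0
  y^{k+1} = -7.5 + 0.25*12.0 = -4.5
Dual objective at y_3 = -4.5: reduced costs (12.5, 41.0), box minimizer x = (0.0, 0.0)
g(y_3) = b*y + (c1 - a1*y)*x1 + (c2 - a2*y)*x2 = 12*(-4.5) + 12.5*0.0 + 41.0*0.0 = -54.0 + 0.0 + 0.0 = -54.0


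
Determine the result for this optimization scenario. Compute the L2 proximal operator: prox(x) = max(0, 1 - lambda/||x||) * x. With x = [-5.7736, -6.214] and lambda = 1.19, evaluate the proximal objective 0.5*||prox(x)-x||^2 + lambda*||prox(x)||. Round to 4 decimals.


Step 1: Compute ||x||.
||x|| = 8.4822
Step 2: Compute scaling factor.
scale = max(0, 1 - 1.19/8.4822) = 0.8597
Step 3: prox(x) = [-4.9636, -5.3422]
||prox(x)|| = 7.2922
Step 4: Proximal objective.
0.5*||prox-x||^2 = 0.7081
lambda*||prox|| = 8.6777
Total = 9.3858


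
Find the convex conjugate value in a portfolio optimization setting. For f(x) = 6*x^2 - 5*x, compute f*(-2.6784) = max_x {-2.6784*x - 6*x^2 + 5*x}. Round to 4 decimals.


f*(y) = sup_x {y*x - a*x^2 - b*x} = sup_x {(y-b)*x - a*x^2}
FOC: (y - b) - 2a*x = 0 => x* = (y - b)/(2a)
x* = (-2.6784 + 5)/(2*6) = 0.1935
f*(-2.6784) = (y-b)^2/(4a) = (-2.6784 + 5)^2/(4*6)
= 5.3898/24 = 0.2246


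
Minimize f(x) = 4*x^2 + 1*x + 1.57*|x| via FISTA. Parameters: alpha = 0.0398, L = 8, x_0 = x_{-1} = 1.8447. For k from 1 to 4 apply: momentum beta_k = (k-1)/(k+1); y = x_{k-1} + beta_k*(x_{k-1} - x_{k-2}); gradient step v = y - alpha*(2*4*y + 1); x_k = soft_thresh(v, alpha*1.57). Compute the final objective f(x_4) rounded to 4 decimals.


FISTA on f(x) = 4*x^2 + 1*x + 1.57*|x|
L = 8, alpha = 0.0398
Iteration 1: beta = 0.0, y = 1.8447 + 0.0*(1.8447 - 1.8447) = 1.8447
  grad(y) = 15.7576, v = y - alpha*grad = 1.2175
  prox(v) = soft_thresh(1.2175, 0.0625) = 1.1551
Iteration 2: beta = 0.3333, y = 1.1551 + 0.3333*(1.1551 - 1.8447) = 0.9252
  grad(y) = 8.4015, v = y - alpha*grad = 0.5908
  prox(v) = soft_thresh(0.5908, 0.0625) = 0.5283
Iteration 3: beta = 0.5, y = 0.5283 + 0.5*(0.5283 - 1.1551) = 0.2149
  grad(y) = 2.7196, v = y - alpha*grad = 0.1067
  prox(v) = soft_thresh(0.1067, 0.0625) = 0.0442
Iteration 4: beta = 0.6, y = 0.0442 + 0.6*(0.0442 - 0.5283) = -0.2462
  grad(y) = -0.9699, v = y - alpha*grad = -0.2076
  prox(v) = soft_thresh(-0.2076, 0.0625) = -0.1451
f(x_4) = 4*(-0.1451)^2 + 1*(-0.1451) + 1.57*|-0.1451| = 0.167


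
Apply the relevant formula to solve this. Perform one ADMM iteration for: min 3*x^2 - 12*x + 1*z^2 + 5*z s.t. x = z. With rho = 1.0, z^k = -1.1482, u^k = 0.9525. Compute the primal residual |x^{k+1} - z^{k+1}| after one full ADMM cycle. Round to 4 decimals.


ADMM iteration with rho = 1.0, z^k = -1.1482, u^k = 0.9525
Step 1: x-update.
Minimize 3*x^2 - 12*x + (1.0/2)*(x + 1.1482 + 0.9525)^2
FOC: (2*3 + 1.0)*x = 12 + 1.0*(-1.1482 - 0.9525)
x^{k+1} = 1.4142
Step 2: z-update.
Minimize 1*z^2 + 5*z + (1.0/2)*(1.4142 - z + 0.9525)^2
FOC: (2*1 + 1.0)*z = -5 + 1.0*(1.4142 + 0.9525)
z^{k+1} = -0.8778
Step 3: u-update.
u^{k+1} = 0.9525 + 1.4142 + 0.8778 = 3.2445
Step 4: Primal residual = |1.4142 + 0.8778| = 2.292


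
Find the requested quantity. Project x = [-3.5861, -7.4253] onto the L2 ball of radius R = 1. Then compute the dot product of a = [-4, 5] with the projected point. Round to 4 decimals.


Step 1: Compute ||x|| (intermediates to 6 decimals).
||x|| = sqrt((-3.5861)^2 + (-7.4253)^2) = 8.24592
Step 2: Project.
Since ||x|| > R, scale = R/||x|| = 1/8.24592 = 0.121272, proj(x) = scale * x
proj(x) = [-0.434894, -0.900481]
Step 3: Dot product.
a^T * proj(x) = -4*(-0.434894) + 5*(-0.900481) = -2.7628


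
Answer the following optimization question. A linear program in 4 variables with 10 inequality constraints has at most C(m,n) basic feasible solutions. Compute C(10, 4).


Each vertex corresponds to some choice of n active constraints out of m, so the number of vertices is at most C(m, n) = m! / (n!(m-n)!).
m = 10, n = 4
Numerator: 10 * 9 * 8 * 7
Denominator: 4! = 24
C(10, 4) = 210


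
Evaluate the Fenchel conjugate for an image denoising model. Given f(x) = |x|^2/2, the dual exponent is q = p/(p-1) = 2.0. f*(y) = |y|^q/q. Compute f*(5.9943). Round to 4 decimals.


The conjugate exponent q satisfies 1/p + 1/q = 1.
p = 2, so q = 2/(2 - 1) = 2.0
|y|^q = 5.9943^2.0 = 35.9316
f*(5.9943) = 35.9316 / 2.0 = 17.9658


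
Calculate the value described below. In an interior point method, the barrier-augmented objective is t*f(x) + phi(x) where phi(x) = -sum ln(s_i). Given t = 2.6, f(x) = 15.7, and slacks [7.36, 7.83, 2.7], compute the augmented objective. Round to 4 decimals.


Step 1: Compute log-barrier.
ln values: [1.9961, 2.058, 0.9933]
phi = -(1.9961 + 2.058 + 0.9933) = -5.0473
Step 2: Compute augmented objective.
t*f(x) = 2.6*15.7 = 40.82
Total = 40.82 - 5.0473 = 35.7727


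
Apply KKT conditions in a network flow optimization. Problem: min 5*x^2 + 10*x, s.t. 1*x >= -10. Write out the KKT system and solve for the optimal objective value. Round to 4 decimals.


Step 1: Try lambda = 0 (constraint inactive).
Stationarity: 2*5*x + 10 = 0
x* = -10/(2*5) = -1.0
Check constraint: 1*-1.0 = -1.0 >= -10 -- satisfied.
Step 2: Compute optimal value.
f(x*) = 5*(-1.0)^2 + 10*(-1.0) = -5.0


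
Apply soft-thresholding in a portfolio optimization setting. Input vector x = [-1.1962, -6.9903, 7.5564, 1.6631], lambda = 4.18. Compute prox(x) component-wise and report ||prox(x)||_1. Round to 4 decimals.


Soft-thresholding with lambda = 4.18:
prox(-1.1962) = sign(-1.1962)*max(|-1.1962| - 4.18, 0) = 0.0
prox(-6.9903) = sign(-6.9903)*max(|-6.9903| - 4.18, 0) = -2.8103
prox(7.5564) = sign(7.5564)*max(|7.5564| - 4.18, 0) = 3.3764
prox(1.6631) = sign(1.6631)*max(|1.6631| - 4.18, 0) = 0.0
prox(x) = [0.0, -2.8103, 3.3764, 0.0]
||prox(x)||_1 = 0.0 + 2.8103 + 3.3764 + 0.0 = 6.1867


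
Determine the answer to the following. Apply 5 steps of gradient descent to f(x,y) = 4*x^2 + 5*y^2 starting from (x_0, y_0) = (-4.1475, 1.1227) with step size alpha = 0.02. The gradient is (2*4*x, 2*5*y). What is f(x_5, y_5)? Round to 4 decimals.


Gradient descent on f(x,y) = 4*x^2 + 5*y^2.
Starting point: (-4.1475, 1.1227), alpha = 0.02
Step 1: grad_x = 2*4*-4.1475 = -33.18, grad_y = 2*5*1.1227 = 11.227
  x_1 = -4.1475 - 0.02*-33.18 = -3.4839
  y_1 = 1.1227 - 0.02*11.227 = 0.8982
Step 2: grad_x = 2*4*-3.4839 = -27.8712, grad_y = 2*5*0.8982 = 8.9816
  x_2 = -3.4839 - 0.02*-27.8712 = -2.9265
  y_2 = 0.8982 - 0.02*8.9816 = 0.7185
Step 3: grad_x = 2*4*-2.9265 = -23.4118, grad_y = 2*5*0.7185 = 7.1853
  x_3 = -2.9265 - 0.02*-23.4118 = -2.4582
  y_3 = 0.7185 - 0.02*7.1853 = 0.5748
Step 4: grad_x = 2*4*-2.4582 = -19.6659, grad_y = 2*5*0.5748 = 5.7482
  x_4 = -2.4582 - 0.02*-19.6659 = -2.0649
  y_4 = 0.5748 - 0.02*5.7482 = 0.4599
Step 5: grad_x = 2*4*-2.0649 = -16.5194, grad_y = 2*5*0.4599 = 4.5986
  x_5 = -2.0649 - 0.02*-16.5194 = -1.7345
  y_5 = 0.4599 - 0.02*4.5986 = 0.3679
f(-1.7345, 0.3679) = 4*(-1.7345)^2 + 5*0.3679^2 = 12.7111


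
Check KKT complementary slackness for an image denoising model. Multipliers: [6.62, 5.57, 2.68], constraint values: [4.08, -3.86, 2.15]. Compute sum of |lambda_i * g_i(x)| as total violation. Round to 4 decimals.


KKT complementary slackness check:
lambda_1 * g_1 = 6.62 * 4.08 = 27.0096
lambda_2 * g_2 = 5.57 * -3.86 = -21.5002
lambda_3 * g_3 = 2.68 * 2.15 = 5.762
Total violation = 27.0096 + 21.5002 + 5.762 = 54.2718


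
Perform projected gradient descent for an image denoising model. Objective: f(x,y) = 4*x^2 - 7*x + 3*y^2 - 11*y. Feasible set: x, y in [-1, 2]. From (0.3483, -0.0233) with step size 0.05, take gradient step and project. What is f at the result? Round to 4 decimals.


Step 1: Compute gradient at (0.3483, -0.0233).
grad_x = 2*4*0.3483 - 7 = -4.2136
grad_y = 2*3*-0.0233 - 11 = -11.1398
Step 2: Gradient step.
x_raw = 0.3483 - 0.05*-4.2136 = 0.559
y_raw = -0.0233 - 0.05*-11.1398 = 0.5337
Step 3: Project onto [-1, 2].
x_proj = clip(0.559) = 0.559
y_proj = clip(0.5337) = 0.5337
Step 4: Evaluate f.
f(0.559, 0.5337) = -7.6791


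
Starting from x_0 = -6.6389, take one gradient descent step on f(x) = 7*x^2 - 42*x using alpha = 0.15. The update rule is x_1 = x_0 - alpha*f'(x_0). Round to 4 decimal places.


We compute the gradient at x_0 and apply the update.
f'(x) = 14*x - 42
f'(-6.6389) = 14*-6.6389 - 42 = -134.9446
x_1 = -6.6389 - 0.15*-134.9446 = 13.6028


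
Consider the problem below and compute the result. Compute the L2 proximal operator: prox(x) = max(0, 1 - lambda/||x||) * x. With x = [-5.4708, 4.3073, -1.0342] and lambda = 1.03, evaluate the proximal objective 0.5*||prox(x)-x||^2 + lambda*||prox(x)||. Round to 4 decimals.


Step 1: Compute ||x||.
||x|| = 7.0393
Step 2: Compute scaling factor.
scale = max(0, 1 - 1.03/7.0393) = 0.8537
Step 3: prox(x) = [-4.6703, 3.6771, -0.8829]
||prox(x)|| = 6.0093
Step 4: Proximal objective.
0.5*||prox-x||^2 = 0.5305
lambda*||prox|| = 6.1896
Total = 6.7201


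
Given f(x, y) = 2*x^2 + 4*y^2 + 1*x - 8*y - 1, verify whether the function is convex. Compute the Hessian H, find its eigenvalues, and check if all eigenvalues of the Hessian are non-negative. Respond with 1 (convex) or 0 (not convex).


The Hessian of f(x,y) = 2*x^2 + 4*y^2 + 1*x - 8*y - 1 is:
H = [[4, 0], [0, 8]]
Trace = 4 + 8 = 12
Determinant = 4*8 - (0)^2 = 32
Discriminant = (12)^2 - 4*32 = 16.0
Eigenvalues: lambda_1 = 4.0, lambda_2 = 8.0
The function is convex.

1


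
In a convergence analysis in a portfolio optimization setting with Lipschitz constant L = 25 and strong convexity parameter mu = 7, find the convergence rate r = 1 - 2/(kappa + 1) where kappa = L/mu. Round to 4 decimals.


Step 1: Compute the condition number.
kappa = L/mu = 25/7 = 3.5714
Step 2: Compute the convergence rate.
r = 1 - 2/(kappa + 1) = 1 - 2*mu/(L + mu) = (L - mu)/(L + mu) = 18/32 = 0.5625


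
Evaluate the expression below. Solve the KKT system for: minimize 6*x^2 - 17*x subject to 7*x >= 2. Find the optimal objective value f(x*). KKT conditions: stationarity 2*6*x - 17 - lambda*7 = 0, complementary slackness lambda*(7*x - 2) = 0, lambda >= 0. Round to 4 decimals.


Step 1: Try lambda = 0 (constraint inactive).
Stationarity: 2*6*x - 17 = 0
x* = 17/(2*6) = 17/12 = 1.4167 (rounded; the exact value 17/12 is used below)
Check constraint: 7*1.4167 = 9.9169 >= 2 -- satisfied.
Step 2: Compute optimal value.
f(x*) = 6*(17/12)^2 - 17*(17/12) = -12.0417


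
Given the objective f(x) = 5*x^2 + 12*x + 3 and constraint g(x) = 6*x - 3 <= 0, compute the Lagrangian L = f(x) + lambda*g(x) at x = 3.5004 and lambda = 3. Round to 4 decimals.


Step 1: Evaluate f(x).
f(3.5004) = 5*3.5004^2 + 12*3.5004 + 3 = 106.2688
Step 2: Evaluate g(x).
g(3.5004) = 6*3.5004 - 3 = 18.0024
Step 3: Compute Lagrangian.
L = 106.2688 + 3*18.0024 = 160.276


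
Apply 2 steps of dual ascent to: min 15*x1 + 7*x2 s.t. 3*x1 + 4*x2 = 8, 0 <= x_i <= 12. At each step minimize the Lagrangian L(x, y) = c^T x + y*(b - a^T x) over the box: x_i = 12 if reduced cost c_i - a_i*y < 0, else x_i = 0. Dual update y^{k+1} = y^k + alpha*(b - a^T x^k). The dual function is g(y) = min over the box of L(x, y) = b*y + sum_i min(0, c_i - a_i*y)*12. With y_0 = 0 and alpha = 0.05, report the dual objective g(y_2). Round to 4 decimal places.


Dual ascent for LP: min 15*x1 + 7*x2, 3*x1 + 4*x2 = 8, 0 <= x_i <= 12
Step 1: y^k = 0.0, reduced costs: (15.0, 7.0)
  x^k = (0.0, 0.0), subgradient = b - a^T x = 8.0
  y^{k+1} = 0.0 + 0.05*8.0 = 0.4
Step 2: y^k = 0.4, reduced costs: (13.8, 5.4)
  x^k = (0.0, 0.0), subgradient = b - a^T x = 8.0
  y^{k+1} = 0.4 + 0.05*8.0 = 0.8
Dual objective at y_2 = 0.8: reduced costs (12.6, 3.8), box minimizer x = (0.0, 0.0)
g(y_2) = b*y + (c1 - a1*y)*x1 + (c2 - a2*y)*x2 = 8*0.8 + 12.6*0.0 + 3.8*0.0 = 6.4 + 0.0 + 0.0 = 6.4


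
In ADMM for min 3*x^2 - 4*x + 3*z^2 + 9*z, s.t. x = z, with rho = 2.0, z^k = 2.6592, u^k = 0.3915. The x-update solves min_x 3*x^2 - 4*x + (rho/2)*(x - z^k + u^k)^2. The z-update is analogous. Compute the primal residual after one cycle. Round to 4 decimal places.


ADMM iteration with rho = 2.0, z^k = 2.6592, u^k = 0.3915
Step 1: x-update.
Minimize 3*x^2 - 4*x + (2.0/2)*(x - 2.6592 + 0.3915)^2
FOC: (2*3 + 2.0)*x = 4 + 2.0*(2.6592 - 0.3915)
x^{k+1} = 1.0669
Step 2: z-update.
Minimize 3*z^2 + 9*z + (2.0/2)*(1.0669 - z + 0.3915)^2
FOC: (2*3 + 2.0)*z = -9 + 2.0*(1.0669 + 0.3915)
z^{k+1} = -0.7604
Step 3: u-update.
u^{k+1} = 0.3915 + 1.0669 + 0.7604 = 2.2188
Step 4: Primal residual = |1.0669 + 0.7604| = 1.8273


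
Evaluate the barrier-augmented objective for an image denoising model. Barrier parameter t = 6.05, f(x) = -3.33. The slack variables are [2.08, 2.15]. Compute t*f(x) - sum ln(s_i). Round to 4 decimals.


Step 1: Compute log-barrier.
ln values: [0.7324, 0.7655]
phi = -(0.7324 + 0.7655) = -1.4978
Step 2: Compute augmented objective.
t*f(x) = 6.05*-3.33 = -20.1465
Total = -20.1465 - 1.4978 = -21.6443


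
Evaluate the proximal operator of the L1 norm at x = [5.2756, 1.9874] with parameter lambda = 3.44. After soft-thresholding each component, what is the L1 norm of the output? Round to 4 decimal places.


Soft-thresholding with lambda = 3.44:
prox(5.2756) = sign(5.2756)*max(|5.2756| - 3.44, 0) = 1.8356
prox(1.9874) = sign(1.9874)*max(|1.9874| - 3.44, 0) = 0.0
prox(x) = [1.8356, 0.0]
||prox(x)||_1 = 1.8356 + 0.0 = 1.8356


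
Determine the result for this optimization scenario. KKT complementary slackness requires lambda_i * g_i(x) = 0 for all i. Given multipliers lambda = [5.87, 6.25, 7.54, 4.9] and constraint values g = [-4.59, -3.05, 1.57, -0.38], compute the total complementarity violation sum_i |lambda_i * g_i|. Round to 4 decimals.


KKT complementary slackness check:
lambda_1 * g_1 = 5.87 * -4.59 = -26.9433
lambda_2 * g_2 = 6.25 * -3.05 = -19.0625
lambda_3 * g_3 = 7.54 * 1.57 = 11.8378
lambda_4 * g_4 = 4.9 * -0.38 = -1.862
Total violation = 26.9433 + 19.0625 + 11.8378 + 1.862 = 59.7056


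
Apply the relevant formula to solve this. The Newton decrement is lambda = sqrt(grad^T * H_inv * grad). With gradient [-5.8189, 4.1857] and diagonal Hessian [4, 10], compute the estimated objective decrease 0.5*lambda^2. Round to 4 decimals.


Step 1: H is diagonal, so H^(-1) * g = [-1.4547, 0.4186].
Step 2: g^T H^(-1) g = sum_i g_i^2 / H_ii
  = (-5.8189)^2/4 + (4.1857)^2/10
  = 8.4649 + 1.752 = 10.2169
Step 3: Objective decrease = 0.5 * g^T H^(-1) g = 5.1085


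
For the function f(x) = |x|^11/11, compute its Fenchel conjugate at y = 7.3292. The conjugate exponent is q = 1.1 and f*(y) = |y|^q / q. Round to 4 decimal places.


The conjugate exponent q satisfies 1/p + 1/q = 1.
p = 11, so q = 11/(11 - 1) = 1.1
|y|^q = 7.3292^1.1 = 8.9446
f*(7.3292) = 8.9446 / 1.1 = 8.1315


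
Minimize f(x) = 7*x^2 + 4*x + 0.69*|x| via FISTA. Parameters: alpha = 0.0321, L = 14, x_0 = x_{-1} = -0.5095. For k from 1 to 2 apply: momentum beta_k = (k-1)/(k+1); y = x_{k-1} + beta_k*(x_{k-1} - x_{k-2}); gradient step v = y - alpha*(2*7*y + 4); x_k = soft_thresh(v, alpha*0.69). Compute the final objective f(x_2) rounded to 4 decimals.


FISTA on f(x) = 7*x^2 + 4*x + 0.69*|x|
L = 14, alpha = 0.0321
Iteration 1: beta = 0.0, y = -0.5095 + 0.0*(-0.5095 + 0.5095) = -0.5095
  grad(y) = -3.133, v = y - alpha*grad = -0.4089
  prox(v) = soft_thresh(-0.4089, 0.0221) = -0.3868
Iteration 2: beta = 0.3333, y = -0.3868 + 0.3333*(-0.3868 + 0.5095) = -0.3459
  grad(y) = -0.8423, v = y - alpha*grad = -0.3188
  prox(v) = soft_thresh(-0.3188, 0.0221) = -0.2967
f(x_2) = 7*(-0.2967)^2 + 4*(-0.2967) + 0.69*|-0.2967| = -0.3659


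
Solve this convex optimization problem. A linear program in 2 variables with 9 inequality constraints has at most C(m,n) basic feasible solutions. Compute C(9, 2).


Each vertex corresponds to some choice of n active constraints out of m, so the number of vertices is at most C(m, n) = m! / (n!(m-n)!).
m = 9, n = 2
Numerator: 9 * 8
Denominator: 2! = 2
C(9, 2) = 36


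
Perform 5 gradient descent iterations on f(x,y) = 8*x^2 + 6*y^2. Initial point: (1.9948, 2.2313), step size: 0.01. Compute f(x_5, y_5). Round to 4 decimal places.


Gradient descent on f(x,y) = 8*x^2 + 6*y^2.
Starting point: (1.9948, 2.2313), alpha = 0.01
Step 1: grad_x = 2*8*1.9948 = 31.9168, grad_y = 2*6*2.2313 = 26.7756
  x_1 = 1.9948 - 0.01*31.9168 = 1.6756
  y_1 = 2.2313 - 0.01*26.7756 = 1.9635
Step 2: grad_x = 2*8*1.6756 = 26.8101, grad_y = 2*6*1.9635 = 23.5625
  x_2 = 1.6756 - 0.01*26.8101 = 1.4075
  y_2 = 1.9635 - 0.01*23.5625 = 1.7279
Step 3: grad_x = 2*8*1.4075 = 22.5205, grad_y = 2*6*1.7279 = 20.735
  x_3 = 1.4075 - 0.01*22.5205 = 1.1823
  y_3 = 1.7279 - 0.01*20.735 = 1.5206
Step 4: grad_x = 2*8*1.1823 = 18.9172, grad_y = 2*6*1.5206 = 18.2468
  x_4 = 1.1823 - 0.01*18.9172 = 0.9932
  y_4 = 1.5206 - 0.01*18.2468 = 1.3381
Step 5: grad_x = 2*8*0.9932 = 15.8905, grad_y = 2*6*1.3381 = 16.0572
  x_5 = 0.9932 - 0.01*15.8905 = 0.8342
  y_5 = 1.3381 - 0.01*16.0572 = 1.1775
f(0.8342, 1.1775) = 8*0.8342^2 + 6*1.1775^2 = 13.8872


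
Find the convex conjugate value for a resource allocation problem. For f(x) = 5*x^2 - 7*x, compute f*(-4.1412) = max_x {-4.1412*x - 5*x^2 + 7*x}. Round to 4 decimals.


f*(y) = sup_x {y*x - a*x^2 - b*x} = sup_x {(y-b)*x - a*x^2}
FOC: (y - b) - 2a*x = 0 => x* = (y - b)/(2a)
x* = (-4.1412 + 7)/(2*5) = 0.2859
f*(-4.1412) = (y-b)^2/(4a) = (-4.1412 + 7)^2/(4*5)
= 8.1727/20 = 0.4086


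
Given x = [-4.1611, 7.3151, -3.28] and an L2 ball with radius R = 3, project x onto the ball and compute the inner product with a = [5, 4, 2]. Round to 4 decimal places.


Step 1: Compute ||x|| (intermediates to 6 decimals).
||x|| = sqrt((-4.1611)^2 + 7.3151^2 + (-3.28)^2) = 9.032377
Step 2: Project.
Since ||x|| > R, scale = R/||x|| = 3/9.032377 = 0.332138, proj(x) = scale * x
proj(x) = [-1.382059, 2.429623, -1.089413]
Step 3: Dot product.
a^T * proj(x) = 5*(-1.382059) + 4*2.429623 + 2*(-1.089413) = 0.6294


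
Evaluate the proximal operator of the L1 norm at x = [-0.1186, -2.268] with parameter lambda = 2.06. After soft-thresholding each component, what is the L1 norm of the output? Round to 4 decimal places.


Soft-thresholding with lambda = 2.06:
prox(-0.1186) = sign(-0.1186)*max(|-0.1186| - 2.06, 0) = 0.0
prox(-2.268) = sign(-2.268)*max(|-2.268| - 2.06, 0) = -0.208
prox(x) = [0.0, -0.208]
||prox(x)||_1 = 0.0 + 0.208 = 0.208
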